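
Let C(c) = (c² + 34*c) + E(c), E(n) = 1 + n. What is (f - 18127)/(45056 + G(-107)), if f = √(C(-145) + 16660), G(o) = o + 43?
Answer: -18127/44992 + √32611/44992 ≈ -0.39888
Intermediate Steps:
G(o) = 43 + o
C(c) = 1 + c² + 35*c (C(c) = (c² + 34*c) + (1 + c) = 1 + c² + 35*c)
f = √32611 (f = √((1 + (-145)² + 35*(-145)) + 16660) = √((1 + 21025 - 5075) + 16660) = √(15951 + 16660) = √32611 ≈ 180.59)
(f - 18127)/(45056 + G(-107)) = (√32611 - 18127)/(45056 + (43 - 107)) = (-18127 + √32611)/(45056 - 64) = (-18127 + √32611)/44992 = (-18127 + √32611)*(1/44992) = -18127/44992 + √32611/44992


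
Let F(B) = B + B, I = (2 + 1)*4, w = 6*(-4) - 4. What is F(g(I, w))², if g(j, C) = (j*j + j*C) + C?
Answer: 193600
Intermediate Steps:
w = -28 (w = -24 - 4 = -28)
I = 12 (I = 3*4 = 12)
g(j, C) = C + j² + C*j (g(j, C) = (j² + C*j) + C = C + j² + C*j)
F(B) = 2*B
F(g(I, w))² = (2*(-28 + 12² - 28*12))² = (2*(-28 + 144 - 336))² = (2*(-220))² = (-440)² = 193600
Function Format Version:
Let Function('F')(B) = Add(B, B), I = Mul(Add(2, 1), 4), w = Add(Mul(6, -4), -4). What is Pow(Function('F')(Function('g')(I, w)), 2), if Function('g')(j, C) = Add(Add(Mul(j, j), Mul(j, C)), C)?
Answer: 193600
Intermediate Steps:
w = -28 (w = Add(-24, -4) = -28)
I = 12 (I = Mul(3, 4) = 12)
Function('g')(j, C) = Add(C, Pow(j, 2), Mul(C, j)) (Function('g')(j, C) = Add(Add(Pow(j, 2), Mul(C, j)), C) = Add(C, Pow(j, 2), Mul(C, j)))
Function('F')(B) = Mul(2, B)
Pow(Function('F')(Function('g')(I, w)), 2) = Pow(Mul(2, Add(-28, Pow(12, 2), Mul(-28, 12))), 2) = Pow(Mul(2, Add(-28, 144, -336)), 2) = Pow(Mul(2, -220), 2) = Pow(-440, 2) = 193600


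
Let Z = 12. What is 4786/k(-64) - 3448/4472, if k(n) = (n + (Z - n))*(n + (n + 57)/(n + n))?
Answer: -96195173/13726245 ≈ -7.0081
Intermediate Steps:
k(n) = 12*n + 6*(57 + n)/n (k(n) = (n + (12 - n))*(n + (n + 57)/(n + n)) = 12*(n + (57 + n)/((2*n))) = 12*(n + (57 + n)*(1/(2*n))) = 12*(n + (57 + n)/(2*n)) = 12*n + 6*(57 + n)/n)
4786/k(-64) - 3448/4472 = 4786/(6 + 12*(-64) + 342/(-64)) - 3448/4472 = 4786/(6 - 768 + 342*(-1/64)) - 3448*1/4472 = 4786/(6 - 768 - 171/32) - 431/559 = 4786/(-24555/32) - 431/559 = 4786*(-32/24555) - 431/559 = -153152/24555 - 431/559 = -96195173/13726245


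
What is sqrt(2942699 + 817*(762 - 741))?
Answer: 4*sqrt(184991) ≈ 1720.4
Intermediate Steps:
sqrt(2942699 + 817*(762 - 741)) = sqrt(2942699 + 817*21) = sqrt(2942699 + 17157) = sqrt(2959856) = 4*sqrt(184991)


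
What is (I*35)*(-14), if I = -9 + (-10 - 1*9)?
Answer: 13720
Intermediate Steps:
I = -28 (I = -9 + (-10 - 9) = -9 - 19 = -28)
(I*35)*(-14) = -28*35*(-14) = -980*(-14) = 13720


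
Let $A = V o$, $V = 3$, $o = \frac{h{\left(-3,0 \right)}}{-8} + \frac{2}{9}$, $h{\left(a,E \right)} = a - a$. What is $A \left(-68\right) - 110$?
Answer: $- \frac{466}{3} \approx -155.33$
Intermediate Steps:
$h{\left(a,E \right)} = 0$
$o = \frac{2}{9}$ ($o = \frac{0}{-8} + \frac{2}{9} = 0 \left(- \frac{1}{8}\right) + 2 \cdot \frac{1}{9} = 0 + \frac{2}{9} = \frac{2}{9} \approx 0.22222$)
$A = \frac{2}{3}$ ($A = 3 \cdot \frac{2}{9} = \frac{2}{3} \approx 0.66667$)
$A \left(-68\right) - 110 = \frac{2}{3} \left(-68\right) - 110 = - \frac{136}{3} - 110 = - \frac{466}{3}$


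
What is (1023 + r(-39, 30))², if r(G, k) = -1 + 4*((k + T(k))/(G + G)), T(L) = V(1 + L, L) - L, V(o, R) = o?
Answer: 1583721616/1521 ≈ 1.0412e+6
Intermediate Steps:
T(L) = 1 (T(L) = (1 + L) - L = 1)
r(G, k) = -1 + 2*(1 + k)/G (r(G, k) = -1 + 4*((k + 1)/(G + G)) = -1 + 4*((1 + k)/((2*G))) = -1 + 4*((1 + k)*(1/(2*G))) = -1 + 4*((1 + k)/(2*G)) = -1 + 2*(1 + k)/G)
(1023 + r(-39, 30))² = (1023 + (2 - 1*(-39) + 2*30)/(-39))² = (1023 - (2 + 39 + 60)/39)² = (1023 - 1/39*101)² = (1023 - 101/39)² = (39796/39)² = 1583721616/1521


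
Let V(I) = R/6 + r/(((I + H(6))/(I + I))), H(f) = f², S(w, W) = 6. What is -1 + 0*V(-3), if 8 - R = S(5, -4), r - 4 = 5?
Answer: -1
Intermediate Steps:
r = 9 (r = 4 + 5 = 9)
R = 2 (R = 8 - 1*6 = 8 - 6 = 2)
V(I) = ⅓ + 18*I/(36 + I) (V(I) = 2/6 + 9/(((I + 6²)/(I + I))) = 2*(⅙) + 9/(((I + 36)/((2*I)))) = ⅓ + 9/(((36 + I)*(1/(2*I)))) = ⅓ + 9/(((36 + I)/(2*I))) = ⅓ + 9*(2*I/(36 + I)) = ⅓ + 18*I/(36 + I))
-1 + 0*V(-3) = -1 + 0*((36 + 55*(-3))/(3*(36 - 3))) = -1 + 0*((⅓)*(36 - 165)/33) = -1 + 0*((⅓)*(1/33)*(-129)) = -1 + 0*(-43/33) = -1 + 0 = -1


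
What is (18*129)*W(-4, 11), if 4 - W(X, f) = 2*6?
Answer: -18576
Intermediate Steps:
W(X, f) = -8 (W(X, f) = 4 - 2*6 = 4 - 1*12 = 4 - 12 = -8)
(18*129)*W(-4, 11) = (18*129)*(-8) = 2322*(-8) = -18576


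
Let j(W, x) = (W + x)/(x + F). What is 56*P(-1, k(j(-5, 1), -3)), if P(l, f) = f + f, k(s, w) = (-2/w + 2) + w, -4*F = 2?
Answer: -112/3 ≈ -37.333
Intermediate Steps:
F = -1/2 (F = -1/4*2 = -1/2 ≈ -0.50000)
j(W, x) = (W + x)/(-1/2 + x) (j(W, x) = (W + x)/(x - 1/2) = (W + x)/(-1/2 + x))
k(s, w) = 2 + w - 2/w (k(s, w) = (2 - 2/w) + w = 2 + w - 2/w)
P(l, f) = 2*f
56*P(-1, k(j(-5, 1), -3)) = 56*(2*(2 - 3 - 2/(-3))) = 56*(2*(2 - 3 - 2*(-1/3))) = 56*(2*(2 - 3 + 2/3)) = 56*(2*(-1/3)) = 56*(-2/3) = -112/3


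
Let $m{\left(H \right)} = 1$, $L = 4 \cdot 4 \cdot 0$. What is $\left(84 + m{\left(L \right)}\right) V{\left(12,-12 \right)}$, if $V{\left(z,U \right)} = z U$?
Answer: $-12240$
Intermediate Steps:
$V{\left(z,U \right)} = U z$
$L = 0$ ($L = 16 \cdot 0 = 0$)
$\left(84 + m{\left(L \right)}\right) V{\left(12,-12 \right)} = \left(84 + 1\right) \left(\left(-12\right) 12\right) = 85 \left(-144\right) = -12240$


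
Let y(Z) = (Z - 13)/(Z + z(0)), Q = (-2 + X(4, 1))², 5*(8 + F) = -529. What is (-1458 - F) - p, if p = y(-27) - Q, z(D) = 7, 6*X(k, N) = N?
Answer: -241711/180 ≈ -1342.8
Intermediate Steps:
F = -569/5 (F = -8 + (⅕)*(-529) = -8 - 529/5 = -569/5 ≈ -113.80)
X(k, N) = N/6
Q = 121/36 (Q = (-2 + (⅙)*1)² = (-2 + ⅙)² = (-11/6)² = 121/36 ≈ 3.3611)
y(Z) = (-13 + Z)/(7 + Z) (y(Z) = (Z - 13)/(Z + 7) = (-13 + Z)/(7 + Z))
p = -49/36 (p = (-13 - 27)/(7 - 27) - 1*121/36 = -40/(-20) - 121/36 = -1/20*(-40) - 121/36 = 2 - 121/36 = -49/36 ≈ -1.3611)
(-1458 - F) - p = (-1458 - 1*(-569/5)) - 1*(-49/36) = (-1458 + 569/5) + 49/36 = -6721/5 + 49/36 = -241711/180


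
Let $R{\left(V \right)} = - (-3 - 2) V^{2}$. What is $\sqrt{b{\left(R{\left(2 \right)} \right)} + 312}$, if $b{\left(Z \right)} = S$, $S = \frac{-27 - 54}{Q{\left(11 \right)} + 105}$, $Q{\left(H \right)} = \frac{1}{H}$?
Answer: $\frac{\sqrt{359781}}{34} \approx 17.642$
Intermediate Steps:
$S = - \frac{891}{1156}$ ($S = \frac{-27 - 54}{\frac{1}{11} + 105} = - \frac{81}{\frac{1}{11} + 105} = - \frac{81}{\frac{1156}{11}} = \left(-81\right) \frac{11}{1156} = - \frac{891}{1156} \approx -0.77076$)
$R{\left(V \right)} = 5 V^{2}$ ($R{\left(V \right)} = \left(-1\right) \left(-5\right) V^{2} = 5 V^{2}$)
$b{\left(Z \right)} = - \frac{891}{1156}$
$\sqrt{b{\left(R{\left(2 \right)} \right)} + 312} = \sqrt{- \frac{891}{1156} + 312} = \sqrt{\frac{359781}{1156}} = \frac{\sqrt{359781}}{34}$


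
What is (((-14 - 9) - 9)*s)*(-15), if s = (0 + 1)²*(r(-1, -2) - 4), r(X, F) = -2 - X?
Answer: -2400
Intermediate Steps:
s = -5 (s = (0 + 1)²*((-2 - 1*(-1)) - 4) = 1²*((-2 + 1) - 4) = 1*(-1 - 4) = 1*(-5) = -5)
(((-14 - 9) - 9)*s)*(-15) = (((-14 - 9) - 9)*(-5))*(-15) = ((-23 - 9)*(-5))*(-15) = -32*(-5)*(-15) = 160*(-15) = -2400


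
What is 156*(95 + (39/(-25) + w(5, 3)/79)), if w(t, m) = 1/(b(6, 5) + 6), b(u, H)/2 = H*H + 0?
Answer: 403045071/27650 ≈ 14577.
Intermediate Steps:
b(u, H) = 2*H² (b(u, H) = 2*(H*H + 0) = 2*(H² + 0) = 2*H²)
w(t, m) = 1/56 (w(t, m) = 1/(2*5² + 6) = 1/(2*25 + 6) = 1/(50 + 6) = 1/56)
156*(95 + (39/(-25) + w(5, 3)/79)) = 156*(95 + (39/(-25) + (1/56)/79)) = 156*(95 + (39*(-1/25) + (1/56)*(1/79))) = 156*(95 + (-39/25 + 1/4424)) = 156*(95 - 172511/110600) = 156*(10334489/110600) = 403045071/27650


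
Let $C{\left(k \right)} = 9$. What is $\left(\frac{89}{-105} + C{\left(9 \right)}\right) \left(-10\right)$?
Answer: $- \frac{1712}{21} \approx -81.524$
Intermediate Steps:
$\left(\frac{89}{-105} + C{\left(9 \right)}\right) \left(-10\right) = \left(\frac{89}{-105} + 9\right) \left(-10\right) = \left(89 \left(- \frac{1}{105}\right) + 9\right) \left(-10\right) = \left(- \frac{89}{105} + 9\right) \left(-10\right) = \frac{856}{105} \left(-10\right) = - \frac{1712}{21}$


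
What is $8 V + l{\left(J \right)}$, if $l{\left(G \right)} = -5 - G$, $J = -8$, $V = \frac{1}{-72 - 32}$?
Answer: $\frac{38}{13} \approx 2.9231$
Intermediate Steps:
$V = - \frac{1}{104}$ ($V = \frac{1}{-104} = - \frac{1}{104} \approx -0.0096154$)
$8 V + l{\left(J \right)} = 8 \left(- \frac{1}{104}\right) - -3 = - \frac{1}{13} + \left(-5 + 8\right) = - \frac{1}{13} + 3 = \frac{38}{13}$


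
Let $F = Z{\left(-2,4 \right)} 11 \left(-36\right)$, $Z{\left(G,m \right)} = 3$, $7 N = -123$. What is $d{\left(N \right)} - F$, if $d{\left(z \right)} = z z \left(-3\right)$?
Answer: $\frac{12825}{49} \approx 261.73$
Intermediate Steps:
$N = - \frac{123}{7}$ ($N = \frac{1}{7} \left(-123\right) = - \frac{123}{7} \approx -17.571$)
$F = -1188$ ($F = 3 \cdot 11 \left(-36\right) = 33 \left(-36\right) = -1188$)
$d{\left(z \right)} = - 3 z^{2}$ ($d{\left(z \right)} = z^{2} \left(-3\right) = - 3 z^{2}$)
$d{\left(N \right)} - F = - 3 \left(- \frac{123}{7}\right)^{2} - -1188 = \left(-3\right) \frac{15129}{49} + 1188 = - \frac{45387}{49} + 1188 = \frac{12825}{49}$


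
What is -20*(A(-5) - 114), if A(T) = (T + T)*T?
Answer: 1280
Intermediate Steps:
A(T) = 2*T² (A(T) = (2*T)*T = 2*T²)
-20*(A(-5) - 114) = -20*(2*(-5)² - 114) = -20*(2*25 - 114) = -20*(50 - 114) = -20*(-64) = 1280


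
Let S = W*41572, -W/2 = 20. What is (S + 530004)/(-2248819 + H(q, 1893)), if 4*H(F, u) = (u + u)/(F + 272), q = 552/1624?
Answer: 125262099320/248651532551 ≈ 0.50377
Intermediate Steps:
q = 69/203 (q = 552*(1/1624) = 69/203 ≈ 0.33990)
W = -40 (W = -2*20 = -40)
S = -1662880 (S = -40*41572 = -1662880)
H(F, u) = u/(2*(272 + F)) (H(F, u) = ((u + u)/(F + 272))/4 = ((2*u)/(272 + F))/4 = (2*u/(272 + F))/4 = u/(2*(272 + F)))
(S + 530004)/(-2248819 + H(q, 1893)) = (-1662880 + 530004)/(-2248819 + (½)*1893/(272 + 69/203)) = -1132876/(-2248819 + (½)*1893/(55285/203)) = -1132876/(-2248819 + (½)*1893*(203/55285)) = -1132876/(-2248819 + 384279/110570) = -1132876/(-248651532551/110570) = -1132876*(-110570/248651532551) = 125262099320/248651532551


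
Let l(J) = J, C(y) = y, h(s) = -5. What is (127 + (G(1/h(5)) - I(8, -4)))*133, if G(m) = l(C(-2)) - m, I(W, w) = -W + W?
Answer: 83258/5 ≈ 16652.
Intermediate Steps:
I(W, w) = 0
G(m) = -2 - m
(127 + (G(1/h(5)) - I(8, -4)))*133 = (127 + ((-2 - 1/(-5)) - 1*0))*133 = (127 + ((-2 - 1*(-⅕)) + 0))*133 = (127 + ((-2 + ⅕) + 0))*133 = (127 + (-9/5 + 0))*133 = (127 - 9/5)*133 = (626/5)*133 = 83258/5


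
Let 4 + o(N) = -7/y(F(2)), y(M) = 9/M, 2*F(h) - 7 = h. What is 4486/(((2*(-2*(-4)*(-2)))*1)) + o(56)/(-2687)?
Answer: -6026821/42992 ≈ -140.18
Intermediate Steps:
F(h) = 7/2 + h/2
o(N) = -15/2 (o(N) = -4 - 7/(9/(7/2 + (1/2)*2)) = -4 - 7/(9/(7/2 + 1)) = -4 - 7/(9/(9/2)) = -4 - 7/(9*(2/9)) = -4 - 7/2 = -15/2)
4486/(((2*(-2*(-4)*(-2)))*1)) + o(56)/(-2687) = 4486/(((2*(-2*(-4)*(-2)))*1)) - 15/2/(-2687) = 4486/(((2*(8*(-2)))*1)) - 15/2*(-1/2687) = 4486/(((2*(-16))*1)) + 15/5374 = 4486/((-32*1)) + 15/5374 = 4486/(-32) + 15/5374 = 4486*(-1/32) + 15/5374 = -2243/16 + 15/5374 = -6026821/42992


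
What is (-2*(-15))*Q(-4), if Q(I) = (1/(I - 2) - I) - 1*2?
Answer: 55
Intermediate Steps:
Q(I) = -2 + 1/(-2 + I) - I (Q(I) = (1/(-2 + I) - I) - 2 = -2 + 1/(-2 + I) - I)
(-2*(-15))*Q(-4) = (-2*(-15))*((5 - 1*(-4)²)/(-2 - 4)) = 30*((5 - 1*16)/(-6)) = 30*(-(5 - 16)/6) = 30*(-⅙*(-11)) = 30*(11/6) = 55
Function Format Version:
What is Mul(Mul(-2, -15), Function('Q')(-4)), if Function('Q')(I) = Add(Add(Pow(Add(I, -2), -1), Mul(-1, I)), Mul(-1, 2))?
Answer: 55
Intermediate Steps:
Function('Q')(I) = Add(-2, Pow(Add(-2, I), -1), Mul(-1, I)) (Function('Q')(I) = Add(Add(Pow(Add(-2, I), -1), Mul(-1, I)), -2) = Add(-2, Pow(Add(-2, I), -1), Mul(-1, I)))
Mul(Mul(-2, -15), Function('Q')(-4)) = Mul(Mul(-2, -15), Mul(Pow(Add(-2, -4), -1), Add(5, Mul(-1, Pow(-4, 2))))) = Mul(30, Mul(Pow(-6, -1), Add(5, Mul(-1, 16)))) = Mul(30, Mul(Rational(-1, 6), Add(5, -16))) = Mul(30, Mul(Rational(-1, 6), -11)) = Mul(30, Rational(11, 6)) = 55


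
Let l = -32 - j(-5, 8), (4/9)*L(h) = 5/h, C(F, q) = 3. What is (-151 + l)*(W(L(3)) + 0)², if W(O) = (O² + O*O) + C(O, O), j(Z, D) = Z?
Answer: -5518089/32 ≈ -1.7244e+5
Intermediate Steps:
L(h) = 45/(4*h) (L(h) = 9*(5/h)/4 = 45/(4*h))
W(O) = 3 + 2*O² (W(O) = (O² + O*O) + 3 = (O² + O²) + 3 = 2*O² + 3 = 3 + 2*O²)
l = -27 (l = -32 - 1*(-5) = -32 + 5 = -27)
(-151 + l)*(W(L(3)) + 0)² = (-151 - 27)*((3 + 2*((45/4)/3)²) + 0)² = -178*((3 + 2*((45/4)*(⅓))²) + 0)² = -178*((3 + 2*(15/4)²) + 0)² = -178*((3 + 2*(225/16)) + 0)² = -178*((3 + 225/8) + 0)² = -178*(249/8 + 0)² = -178*(249/8)² = -178*62001/64 = -5518089/32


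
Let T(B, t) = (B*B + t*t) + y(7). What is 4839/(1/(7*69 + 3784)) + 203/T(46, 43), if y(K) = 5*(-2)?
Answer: 11666127374/565 ≈ 2.0648e+7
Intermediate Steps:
y(K) = -10
T(B, t) = -10 + B**2 + t**2 (T(B, t) = (B*B + t*t) - 10 = (B**2 + t**2) - 10 = -10 + B**2 + t**2)
4839/(1/(7*69 + 3784)) + 203/T(46, 43) = 4839/(1/(7*69 + 3784)) + 203/(-10 + 46**2 + 43**2) = 4839/(1/(483 + 3784)) + 203/(-10 + 2116 + 1849) = 4839/(1/4267) + 203/3955 = 4839/(1/4267) + 203*(1/3955) = 4839*4267 + 29/565 = 20648013 + 29/565 = 11666127374/565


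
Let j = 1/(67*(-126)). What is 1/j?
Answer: -8442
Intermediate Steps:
j = -1/8442 (j = 1/(-8442) = -1/8442 ≈ -0.00011846)
1/j = 1/(-1/8442) = -8442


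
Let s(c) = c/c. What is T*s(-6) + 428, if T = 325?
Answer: 753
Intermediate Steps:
s(c) = 1
T*s(-6) + 428 = 325*1 + 428 = 325 + 428 = 753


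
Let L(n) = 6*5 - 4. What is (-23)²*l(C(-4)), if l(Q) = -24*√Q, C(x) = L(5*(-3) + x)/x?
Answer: -6348*I*√26 ≈ -32369.0*I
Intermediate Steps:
L(n) = 26 (L(n) = 30 - 4 = 26)
C(x) = 26/x
(-23)²*l(C(-4)) = (-23)²*(-24*√26*(I/2)) = 529*(-24*I*√26/2) = 529*(-12*I*√26) = -6348*I*√26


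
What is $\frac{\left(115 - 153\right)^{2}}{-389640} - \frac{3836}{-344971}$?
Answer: $\frac{249130229}{33603625110} \approx 0.0074138$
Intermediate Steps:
$\frac{\left(115 - 153\right)^{2}}{-389640} - \frac{3836}{-344971} = \left(-38\right)^{2} \left(- \frac{1}{389640}\right) - - \frac{3836}{344971} = 1444 \left(- \frac{1}{389640}\right) + \frac{3836}{344971} = - \frac{361}{97410} + \frac{3836}{344971} = \frac{249130229}{33603625110}$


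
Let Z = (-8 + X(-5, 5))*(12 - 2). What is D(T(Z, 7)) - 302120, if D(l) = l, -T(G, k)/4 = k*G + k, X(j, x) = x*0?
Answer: -299908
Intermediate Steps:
X(j, x) = 0
Z = -80 (Z = (-8 + 0)*(12 - 2) = -8*10 = -80)
T(G, k) = -4*k - 4*G*k (T(G, k) = -4*(k*G + k) = -4*(G*k + k) = -4*(k + G*k) = -4*k - 4*G*k)
D(T(Z, 7)) - 302120 = -4*7*(1 - 80) - 302120 = -4*7*(-79) - 302120 = 2212 - 302120 = -299908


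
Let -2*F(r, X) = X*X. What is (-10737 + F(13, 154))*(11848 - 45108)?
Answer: 751509700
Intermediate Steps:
F(r, X) = -X²/2 (F(r, X) = -X*X/2 = -X²/2)
(-10737 + F(13, 154))*(11848 - 45108) = (-10737 - ½*154²)*(11848 - 45108) = (-10737 - ½*23716)*(-33260) = (-10737 - 11858)*(-33260) = -22595*(-33260) = 751509700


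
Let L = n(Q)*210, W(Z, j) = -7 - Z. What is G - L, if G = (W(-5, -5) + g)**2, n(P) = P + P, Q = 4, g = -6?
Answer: -1616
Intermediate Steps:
n(P) = 2*P
L = 1680 (L = (2*4)*210 = 8*210 = 1680)
G = 64 (G = ((-7 - 1*(-5)) - 6)**2 = ((-7 + 5) - 6)**2 = (-2 - 6)**2 = (-8)**2 = 64)
G - L = 64 - 1*1680 = 64 - 1680 = -1616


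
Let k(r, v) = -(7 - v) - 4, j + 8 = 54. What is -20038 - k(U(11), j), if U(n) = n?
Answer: -20073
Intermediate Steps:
j = 46 (j = -8 + 54 = 46)
k(r, v) = -11 + v (k(r, v) = (-7 + v) - 4 = -11 + v)
-20038 - k(U(11), j) = -20038 - (-11 + 46) = -20038 - 1*35 = -20038 - 35 = -20073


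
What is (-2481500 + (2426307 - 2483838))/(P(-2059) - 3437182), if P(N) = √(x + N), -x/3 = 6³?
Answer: 8727111650642/11814220103831 + 2539031*I*√2707/11814220103831 ≈ 0.7387 + 1.1182e-5*I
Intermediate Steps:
x = -648 (x = -3*6³ = -3*216 = -648)
P(N) = √(-648 + N)
(-2481500 + (2426307 - 2483838))/(P(-2059) - 3437182) = (-2481500 + (2426307 - 2483838))/(√(-648 - 2059) - 3437182) = (-2481500 - 57531)/(√(-2707) - 3437182) = -2539031/(I*√2707 - 3437182) = -2539031/(-3437182 + I*√2707)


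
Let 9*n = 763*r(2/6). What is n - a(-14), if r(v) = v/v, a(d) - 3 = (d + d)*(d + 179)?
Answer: 42316/9 ≈ 4701.8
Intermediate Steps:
a(d) = 3 + 2*d*(179 + d) (a(d) = 3 + (d + d)*(d + 179) = 3 + (2*d)*(179 + d) = 3 + 2*d*(179 + d))
r(v) = 1
n = 763/9 (n = (763*1)/9 = (⅑)*763 = 763/9 ≈ 84.778)
n - a(-14) = 763/9 - (3 + 2*(-14)² + 358*(-14)) = 763/9 - (3 + 2*196 - 5012) = 763/9 - (3 + 392 - 5012) = 763/9 - 1*(-4617) = 763/9 + 4617 = 42316/9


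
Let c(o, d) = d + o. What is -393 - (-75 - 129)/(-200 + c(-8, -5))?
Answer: -27971/71 ≈ -393.96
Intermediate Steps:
-393 - (-75 - 129)/(-200 + c(-8, -5)) = -393 - (-75 - 129)/(-200 + (-5 - 8)) = -393 - (-204)/(-200 - 13) = -393 - (-204)/(-213) = -393 - (-204)*(-1)/213 = -393 - 1*68/71 = -393 - 68/71 = -27971/71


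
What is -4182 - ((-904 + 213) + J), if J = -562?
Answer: -2929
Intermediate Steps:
-4182 - ((-904 + 213) + J) = -4182 - ((-904 + 213) - 562) = -4182 - (-691 - 562) = -4182 - 1*(-1253) = -4182 + 1253 = -2929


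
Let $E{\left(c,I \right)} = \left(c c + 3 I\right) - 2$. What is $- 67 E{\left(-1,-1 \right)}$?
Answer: $268$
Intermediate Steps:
$E{\left(c,I \right)} = -2 + c^{2} + 3 I$ ($E{\left(c,I \right)} = \left(c^{2} + 3 I\right) - 2 = -2 + c^{2} + 3 I$)
$- 67 E{\left(-1,-1 \right)} = - 67 \left(-2 + \left(-1\right)^{2} + 3 \left(-1\right)\right) = - 67 \left(-2 + 1 - 3\right) = \left(-67\right) \left(-4\right) = 268$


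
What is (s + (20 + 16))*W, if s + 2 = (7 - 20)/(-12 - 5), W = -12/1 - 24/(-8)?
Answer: -5319/17 ≈ -312.88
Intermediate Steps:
W = -9 (W = -12*1 - 24*(-1/8) = -12 + 3 = -9)
s = -21/17 (s = -2 + (7 - 20)/(-12 - 5) = -2 - 13/(-17) = -2 - 13*(-1/17) = -2 + 13/17 = -21/17 ≈ -1.2353)
(s + (20 + 16))*W = (-21/17 + (20 + 16))*(-9) = (-21/17 + 36)*(-9) = (591/17)*(-9) = -5319/17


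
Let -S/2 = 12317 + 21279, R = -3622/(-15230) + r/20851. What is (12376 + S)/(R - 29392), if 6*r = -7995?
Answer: 17407408975680/9333689747813 ≈ 1.8650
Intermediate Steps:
r = -2665/2 (r = (1/6)*(-7995) = -2665/2 ≈ -1332.5)
R = 55228347/317560730 (R = -3622/(-15230) - 2665/2/20851 = -3622*(-1/15230) - 2665/2*1/20851 = 1811/7615 - 2665/41702 = 55228347/317560730 ≈ 0.17391)
S = -67192 (S = -2*(12317 + 21279) = -2*33596 = -67192)
(12376 + S)/(R - 29392) = (12376 - 67192)/(55228347/317560730 - 29392) = -54816/(-9333689747813/317560730) = -54816*(-317560730/9333689747813) = 17407408975680/9333689747813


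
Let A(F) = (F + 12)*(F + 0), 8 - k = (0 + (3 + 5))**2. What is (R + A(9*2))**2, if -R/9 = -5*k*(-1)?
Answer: 9363600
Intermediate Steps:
k = -56 (k = 8 - (0 + (3 + 5))**2 = 8 - (0 + 8)**2 = 8 - 1*8**2 = 8 - 1*64 = 8 - 64 = -56)
A(F) = F*(12 + F) (A(F) = (12 + F)*F = F*(12 + F))
R = 2520 (R = -9*(-5*(-56))*(-1) = -2520*(-1) = -9*(-280) = 2520)
(R + A(9*2))**2 = (2520 + (9*2)*(12 + 9*2))**2 = (2520 + 18*(12 + 18))**2 = (2520 + 18*30)**2 = (2520 + 540)**2 = 3060**2 = 9363600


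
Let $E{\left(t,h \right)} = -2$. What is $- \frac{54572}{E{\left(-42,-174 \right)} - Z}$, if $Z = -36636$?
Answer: $- \frac{27286}{18317} \approx -1.4897$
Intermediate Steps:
$- \frac{54572}{E{\left(-42,-174 \right)} - Z} = - \frac{54572}{-2 - -36636} = - \frac{54572}{-2 + 36636} = - \frac{54572}{36634} = \left(-54572\right) \frac{1}{36634} = - \frac{27286}{18317}$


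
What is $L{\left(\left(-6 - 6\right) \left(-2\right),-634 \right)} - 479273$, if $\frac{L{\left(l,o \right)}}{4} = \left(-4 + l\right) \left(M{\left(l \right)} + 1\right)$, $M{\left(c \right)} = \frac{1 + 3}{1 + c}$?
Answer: $- \frac{2395901}{5} \approx -4.7918 \cdot 10^{5}$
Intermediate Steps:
$M{\left(c \right)} = \frac{4}{1 + c}$
$L{\left(l,o \right)} = 4 \left(1 + \frac{4}{1 + l}\right) \left(-4 + l\right)$ ($L{\left(l,o \right)} = 4 \left(-4 + l\right) \left(\frac{4}{1 + l} + 1\right) = 4 \left(-4 + l\right) \left(1 + \frac{4}{1 + l}\right) = 4 \left(1 + \frac{4}{1 + l}\right) \left(-4 + l\right)$)
$L{\left(\left(-6 - 6\right) \left(-2\right),-634 \right)} - 479273 = \frac{4 \left(-20 + \left(-6 - 6\right) \left(-2\right) + \left(\left(-6 - 6\right) \left(-2\right)\right)^{2}\right)}{1 + \left(-6 - 6\right) \left(-2\right)} - 479273 = \frac{4 \left(-20 - -24 + \left(\left(-12\right) \left(-2\right)\right)^{2}\right)}{1 - -24} - 479273 = \frac{4 \left(-20 + 24 + 24^{2}\right)}{1 + 24} - 479273 = \frac{4 \left(-20 + 24 + 576\right)}{25} - 479273 = 4 \cdot \frac{1}{25} \cdot 580 - 479273 = \frac{464}{5} - 479273 = - \frac{2395901}{5}$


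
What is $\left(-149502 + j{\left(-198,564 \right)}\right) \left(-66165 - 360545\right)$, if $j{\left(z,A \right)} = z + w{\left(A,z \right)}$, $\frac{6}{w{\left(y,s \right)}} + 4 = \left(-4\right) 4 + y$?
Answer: $\frac{8687473591935}{136} \approx 6.3878 \cdot 10^{10}$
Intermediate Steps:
$w{\left(y,s \right)} = \frac{6}{-20 + y}$ ($w{\left(y,s \right)} = \frac{6}{-4 + \left(\left(-4\right) 4 + y\right)} = \frac{6}{-4 + \left(-16 + y\right)} = \frac{6}{-20 + y}$)
$j{\left(z,A \right)} = z + \frac{6}{-20 + A}$
$\left(-149502 + j{\left(-198,564 \right)}\right) \left(-66165 - 360545\right) = \left(-149502 + \frac{6 - 198 \left(-20 + 564\right)}{-20 + 564}\right) \left(-66165 - 360545\right) = \left(-149502 + \frac{6 - 107712}{544}\right) \left(-426710\right) = \left(-149502 + \frac{1}{544} \left(-107706\right)\right) \left(-426710\right) = \left(-149502 - \frac{53853}{272}\right) \left(-426710\right) = \left(- \frac{40718397}{272}\right) \left(-426710\right) = \frac{8687473591935}{136}$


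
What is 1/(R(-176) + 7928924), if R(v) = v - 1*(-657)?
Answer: 1/7929405 ≈ 1.2611e-7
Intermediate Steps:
R(v) = 657 + v (R(v) = v + 657 = 657 + v)
1/(R(-176) + 7928924) = 1/((657 - 176) + 7928924) = 1/(481 + 7928924) = 1/7929405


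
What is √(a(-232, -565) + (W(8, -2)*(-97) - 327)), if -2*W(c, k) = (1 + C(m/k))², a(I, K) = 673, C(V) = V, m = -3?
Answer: 3*√1154/4 ≈ 25.478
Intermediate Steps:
W(c, k) = -(1 - 3/k)²/2
√(a(-232, -565) + (W(8, -2)*(-97) - 327)) = √(673 + (-½*(-3 - 2)²/(-2)²*(-97) - 327)) = √(673 + (-½*¼*(-5)²*(-97) - 327)) = √(673 + (-½*¼*25*(-97) - 327)) = √(673 + (-25/8*(-97) - 327)) = √(673 + (2425/8 - 327)) = √(673 - 191/8) = √(5193/8) = 3*√1154/4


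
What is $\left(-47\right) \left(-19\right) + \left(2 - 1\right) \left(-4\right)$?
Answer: $889$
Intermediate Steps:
$\left(-47\right) \left(-19\right) + \left(2 - 1\right) \left(-4\right) = 893 + 1 \left(-4\right) = 893 - 4 = 889$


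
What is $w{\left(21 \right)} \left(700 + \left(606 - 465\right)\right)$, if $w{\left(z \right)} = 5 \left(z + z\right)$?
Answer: $176610$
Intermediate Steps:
$w{\left(z \right)} = 10 z$ ($w{\left(z \right)} = 5 \cdot 2 z = 10 z$)
$w{\left(21 \right)} \left(700 + \left(606 - 465\right)\right) = 10 \cdot 21 \left(700 + \left(606 - 465\right)\right) = 210 \left(700 + \left(606 - 465\right)\right) = 210 \left(700 + 141\right) = 210 \cdot 841 = 176610$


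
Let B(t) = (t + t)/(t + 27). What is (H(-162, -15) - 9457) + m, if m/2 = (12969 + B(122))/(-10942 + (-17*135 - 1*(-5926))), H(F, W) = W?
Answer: -10322084258/1089339 ≈ -9475.5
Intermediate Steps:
B(t) = 2*t/(27 + t) (B(t) = (2*t)/(27 + t) = 2*t/(27 + t))
m = -3865250/1089339 (m = 2*((12969 + 2*122/(27 + 122))/(-10942 + (-17*135 - 1*(-5926)))) = 2*((12969 + 2*122/149)/(-10942 + (-2295 + 5926))) = 2*((12969 + 2*122*(1/149))/(-10942 + 3631)) = 2*((12969 + 244/149)/(-7311)) = 2*((1932625/149)*(-1/7311)) = 2*(-1932625/1089339) = -3865250/1089339 ≈ -3.5483)
(H(-162, -15) - 9457) + m = (-15 - 9457) - 3865250/1089339 = -9472 - 3865250/1089339 = -10322084258/1089339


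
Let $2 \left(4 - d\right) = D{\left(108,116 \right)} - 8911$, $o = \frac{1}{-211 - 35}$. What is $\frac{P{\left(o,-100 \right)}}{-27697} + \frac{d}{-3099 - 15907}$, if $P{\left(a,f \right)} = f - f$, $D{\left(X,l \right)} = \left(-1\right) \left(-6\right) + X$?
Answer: $- \frac{8805}{38012} \approx -0.23164$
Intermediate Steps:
$D{\left(X,l \right)} = 6 + X$
$o = - \frac{1}{246}$ ($o = \frac{1}{-246} = - \frac{1}{246} \approx -0.004065$)
$P{\left(a,f \right)} = 0$
$d = \frac{8805}{2}$ ($d = 4 - \frac{\left(6 + 108\right) - 8911}{2} = 4 - \frac{114 - 8911}{2} = 4 - - \frac{8797}{2} = 4 + \frac{8797}{2} = \frac{8805}{2} \approx 4402.5$)
$\frac{P{\left(o,-100 \right)}}{-27697} + \frac{d}{-3099 - 15907} = \frac{0}{-27697} + \frac{8805}{2 \left(-3099 - 15907\right)} = 0 \left(- \frac{1}{27697}\right) + \frac{8805}{2 \left(-19006\right)} = 0 + \frac{8805}{2} \left(- \frac{1}{19006}\right) = 0 - \frac{8805}{38012} = - \frac{8805}{38012}$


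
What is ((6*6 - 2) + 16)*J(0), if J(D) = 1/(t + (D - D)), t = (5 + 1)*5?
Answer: 5/3 ≈ 1.6667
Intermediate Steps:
t = 30 (t = 6*5 = 30)
J(D) = 1/30 (J(D) = 1/(30 + (D - D)) = 1/(30 + 0) = 1/30)
((6*6 - 2) + 16)*J(0) = ((6*6 - 2) + 16)*(1/30) = ((36 - 2) + 16)*(1/30) = (34 + 16)*(1/30) = 50*(1/30) = 5/3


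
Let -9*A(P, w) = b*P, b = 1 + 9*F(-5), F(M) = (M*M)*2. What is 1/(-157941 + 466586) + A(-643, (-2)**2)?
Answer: 89504889494/2777805 ≈ 32221.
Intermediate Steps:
F(M) = 2*M**2 (F(M) = M**2*2 = 2*M**2)
b = 451 (b = 1 + 9*(2*(-5)**2) = 1 + 9*(2*25) = 1 + 9*50 = 1 + 450 = 451)
A(P, w) = -451*P/9
1/(-157941 + 466586) + A(-643, (-2)**2) = 1/(-157941 + 466586) - 451/9*(-643) = 1/308645 + 289993/9 = 89504889494/2777805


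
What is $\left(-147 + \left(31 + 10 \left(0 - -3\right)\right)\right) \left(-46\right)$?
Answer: $3956$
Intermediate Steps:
$\left(-147 + \left(31 + 10 \left(0 - -3\right)\right)\right) \left(-46\right) = \left(-147 + \left(31 + 10 \left(0 + 3\right)\right)\right) \left(-46\right) = \left(-147 + \left(31 + 10 \cdot 3\right)\right) \left(-46\right) = \left(-147 + \left(31 + 30\right)\right) \left(-46\right) = \left(-147 + 61\right) \left(-46\right) = \left(-86\right) \left(-46\right) = 3956$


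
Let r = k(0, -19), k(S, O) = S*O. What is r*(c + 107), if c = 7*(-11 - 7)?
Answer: 0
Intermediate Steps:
c = -126 (c = 7*(-18) = -126)
k(S, O) = O*S
r = 0 (r = -19*0 = 0)
r*(c + 107) = 0*(-126 + 107) = 0*(-19) = 0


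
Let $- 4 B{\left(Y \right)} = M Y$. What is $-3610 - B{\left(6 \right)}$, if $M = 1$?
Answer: $- \frac{7217}{2} \approx -3608.5$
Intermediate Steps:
$B{\left(Y \right)} = - \frac{Y}{4}$ ($B{\left(Y \right)} = - \frac{1 Y}{4} = - \frac{Y}{4}$)
$-3610 - B{\left(6 \right)} = -3610 - \left(- \frac{1}{4}\right) 6 = -3610 - - \frac{3}{2} = -3610 + \frac{3}{2} = - \frac{7217}{2}$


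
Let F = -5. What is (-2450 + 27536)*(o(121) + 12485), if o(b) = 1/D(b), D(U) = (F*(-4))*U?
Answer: 378970451643/1210 ≈ 3.1320e+8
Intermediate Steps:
D(U) = 20*U (D(U) = (-5*(-4))*U = 20*U)
o(b) = 1/(20*b)
(-2450 + 27536)*(o(121) + 12485) = (-2450 + 27536)*((1/20)/121 + 12485) = 25086*((1/20)*(1/121) + 12485) = 25086*(1/2420 + 12485) = 25086*(30213701/2420) = 378970451643/1210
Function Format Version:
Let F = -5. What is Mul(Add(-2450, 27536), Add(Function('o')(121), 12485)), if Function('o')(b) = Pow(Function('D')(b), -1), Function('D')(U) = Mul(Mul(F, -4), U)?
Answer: Rational(378970451643, 1210) ≈ 3.1320e+8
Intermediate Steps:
Function('D')(U) = Mul(20, U) (Function('D')(U) = Mul(Mul(-5, -4), U) = Mul(20, U))
Function('o')(b) = Mul(Rational(1, 20), Pow(b, -1)) (Function('o')(b) = Pow(Mul(20, b), -1) = Mul(Rational(1, 20), Pow(b, -1)))
Mul(Add(-2450, 27536), Add(Function('o')(121), 12485)) = Mul(Add(-2450, 27536), Add(Mul(Rational(1, 20), Pow(121, -1)), 12485)) = Mul(25086, Add(Mul(Rational(1, 20), Rational(1, 121)), 12485)) = Mul(25086, Add(Rational(1, 2420), 12485)) = Mul(25086, Rational(30213701, 2420)) = Rational(378970451643, 1210)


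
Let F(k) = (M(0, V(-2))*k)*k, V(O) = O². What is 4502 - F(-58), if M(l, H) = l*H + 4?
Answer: -8954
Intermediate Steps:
M(l, H) = 4 + H*l (M(l, H) = H*l + 4 = 4 + H*l)
F(k) = 4*k² (F(k) = ((4 + (-2)²*0)*k)*k = ((4 + 4*0)*k)*k = ((4 + 0)*k)*k = (4*k)*k = 4*k²)
4502 - F(-58) = 4502 - 4*(-58)² = 4502 - 4*3364 = 4502 - 1*13456 = 4502 - 13456 = -8954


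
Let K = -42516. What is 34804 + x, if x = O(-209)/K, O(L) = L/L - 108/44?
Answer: 4069248880/116919 ≈ 34804.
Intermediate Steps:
O(L) = -16/11 (O(L) = 1 - 108*1/44 = 1 - 27/11 = -16/11)
x = 4/116919 (x = -16/11/(-42516) = -16/11*(-1/42516) = 4/116919 ≈ 3.4212e-5)
34804 + x = 34804 + 4/116919 = 4069248880/116919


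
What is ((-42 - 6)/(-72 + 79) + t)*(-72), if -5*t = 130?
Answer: 16560/7 ≈ 2365.7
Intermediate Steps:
t = -26 (t = -1/5*130 = -26)
((-42 - 6)/(-72 + 79) + t)*(-72) = ((-42 - 6)/(-72 + 79) - 26)*(-72) = (-48/7 - 26)*(-72) = -230/7*(-72) = 16560/7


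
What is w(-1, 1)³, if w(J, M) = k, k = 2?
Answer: 8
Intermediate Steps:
w(J, M) = 2
w(-1, 1)³ = 2³ = 8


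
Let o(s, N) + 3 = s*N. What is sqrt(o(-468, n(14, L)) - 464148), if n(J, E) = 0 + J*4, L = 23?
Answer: I*sqrt(490359) ≈ 700.26*I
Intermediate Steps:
n(J, E) = 4*J (n(J, E) = 0 + 4*J = 4*J)
o(s, N) = -3 + N*s (o(s, N) = -3 + s*N = -3 + N*s)
sqrt(o(-468, n(14, L)) - 464148) = sqrt((-3 + (4*14)*(-468)) - 464148) = sqrt((-3 + 56*(-468)) - 464148) = sqrt((-3 - 26208) - 464148) = sqrt(-26211 - 464148) = sqrt(-490359) = I*sqrt(490359)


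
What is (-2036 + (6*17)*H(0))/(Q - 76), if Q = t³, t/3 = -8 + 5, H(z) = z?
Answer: 2036/805 ≈ 2.5292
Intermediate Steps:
t = -9 (t = 3*(-8 + 5) = 3*(-3) = -9)
Q = -729 (Q = (-9)³ = -729)
(-2036 + (6*17)*H(0))/(Q - 76) = (-2036 + (6*17)*0)/(-729 - 76) = (-2036 + 102*0)/(-805) = (-2036 + 0)*(-1/805) = -2036*(-1/805) = 2036/805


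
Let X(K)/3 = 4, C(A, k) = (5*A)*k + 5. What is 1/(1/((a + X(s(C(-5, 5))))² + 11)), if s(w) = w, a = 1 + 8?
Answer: 452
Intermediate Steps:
a = 9
C(A, k) = 5 + 5*A*k (C(A, k) = 5*A*k + 5 = 5 + 5*A*k)
X(K) = 12 (X(K) = 3*4 = 12)
1/(1/((a + X(s(C(-5, 5))))² + 11)) = 1/(1/((9 + 12)² + 11)) = 1/(1/(21² + 11)) = 1/(1/(441 + 11)) = 1/(1/452) = 452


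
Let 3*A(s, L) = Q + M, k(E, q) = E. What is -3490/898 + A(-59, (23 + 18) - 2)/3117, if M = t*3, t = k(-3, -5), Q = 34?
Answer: -16306270/4198599 ≈ -3.8837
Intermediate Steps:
t = -3
M = -9 (M = -3*3 = -9)
A(s, L) = 25/3 (A(s, L) = (34 - 9)/3 = (⅓)*25 = 25/3)
-3490/898 + A(-59, (23 + 18) - 2)/3117 = -3490/898 + (25/3)/3117 = -3490*1/898 + (25/3)*(1/3117) = -1745/449 + 25/9351 = -16306270/4198599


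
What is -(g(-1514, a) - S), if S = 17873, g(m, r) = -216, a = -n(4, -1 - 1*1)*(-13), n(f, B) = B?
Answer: 18089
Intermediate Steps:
a = -26 (a = -(-1 - 1*1)*(-13) = -(-1 - 1)*(-13) = -1*(-2)*(-13) = 2*(-13) = -26)
-(g(-1514, a) - S) = -(-216 - 1*17873) = -(-216 - 17873) = -1*(-18089) = 18089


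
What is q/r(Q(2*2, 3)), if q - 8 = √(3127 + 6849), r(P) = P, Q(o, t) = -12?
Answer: -⅔ - √2494/6 ≈ -8.9900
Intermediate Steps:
q = 8 + 2*√2494 (q = 8 + √(3127 + 6849) = 8 + √9976 = 8 + 2*√2494 ≈ 107.88)
q/r(Q(2*2, 3)) = (8 + 2*√2494)/(-12) = (8 + 2*√2494)*(-1/12) = -⅔ - √2494/6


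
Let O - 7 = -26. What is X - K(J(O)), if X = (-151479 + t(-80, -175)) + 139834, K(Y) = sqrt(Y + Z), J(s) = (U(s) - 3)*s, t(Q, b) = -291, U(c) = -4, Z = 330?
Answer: -11936 - sqrt(463) ≈ -11958.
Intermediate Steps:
O = -19 (O = 7 - 26 = -19)
J(s) = -7*s (J(s) = (-4 - 3)*s = -7*s)
K(Y) = sqrt(330 + Y) (K(Y) = sqrt(Y + 330) = sqrt(330 + Y))
X = -11936 (X = (-151479 - 291) + 139834 = -151770 + 139834 = -11936)
X - K(J(O)) = -11936 - sqrt(330 - 7*(-19)) = -11936 - sqrt(330 + 133) = -11936 - sqrt(463)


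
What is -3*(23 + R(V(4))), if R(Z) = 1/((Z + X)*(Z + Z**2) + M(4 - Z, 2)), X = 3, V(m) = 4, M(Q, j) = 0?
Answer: -9663/140 ≈ -69.021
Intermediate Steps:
R(Z) = 1/((3 + Z)*(Z + Z**2)) (R(Z) = 1/((Z + 3)*(Z + Z**2) + 0) = 1/((3 + Z)*(Z + Z**2) + 0) = 1/((3 + Z)*(Z + Z**2)))
-3*(23 + R(V(4))) = -3*(23 + 1/(4*(3 + 4**2 + 4*4))) = -3*(23 + 1/(4*(3 + 16 + 16))) = -3*(23 + (1/4)/35) = -3*(23 + (1/4)*(1/35)) = -3*(23 + 1/140) = -3*3221/140 = -9663/140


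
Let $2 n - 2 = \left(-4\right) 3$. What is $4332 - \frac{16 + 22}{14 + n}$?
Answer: $\frac{38950}{9} \approx 4327.8$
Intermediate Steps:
$n = -5$ ($n = 1 + \frac{\left(-4\right) 3}{2} = 1 + \frac{1}{2} \left(-12\right) = 1 - 6 = -5$)
$4332 - \frac{16 + 22}{14 + n} = 4332 - \frac{16 + 22}{14 - 5} = 4332 - \frac{1}{9} \cdot 38 = 4332 - \frac{38}{9} = \frac{38950}{9}$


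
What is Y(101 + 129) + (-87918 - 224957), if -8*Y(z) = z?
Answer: -1251615/4 ≈ -3.1290e+5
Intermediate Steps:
Y(z) = -z/8
Y(101 + 129) + (-87918 - 224957) = -(101 + 129)/8 + (-87918 - 224957) = -1/8*230 - 312875 = -115/4 - 312875 = -1251615/4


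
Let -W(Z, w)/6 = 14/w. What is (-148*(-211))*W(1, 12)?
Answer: -218596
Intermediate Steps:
W(Z, w) = -84/w
(-148*(-211))*W(1, 12) = (-148*(-211))*(-84/12) = 31228*(-84*1/12) = 31228*(-7) = -218596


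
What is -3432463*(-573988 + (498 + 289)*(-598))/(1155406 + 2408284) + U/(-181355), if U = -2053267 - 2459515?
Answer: 65028237144214769/64629299995 ≈ 1.0062e+6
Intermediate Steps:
U = -4512782
-3432463*(-573988 + (498 + 289)*(-598))/(1155406 + 2408284) + U/(-181355) = -3432463*(-573988 + (498 + 289)*(-598))/(1155406 + 2408284) - 4512782/(-181355) = -3432463/(3563690/(-573988 + 787*(-598))) - 4512782*(-1/181355) = -3432463/(3563690/(-573988 - 470626)) + 4512782/181355 = -3432463/(3563690/(-1044614)) + 4512782/181355 = -3432463/(3563690*(-1/1044614)) + 4512782/181355 = -3432463/(-1781845/522307) + 4512782/181355 = -3432463*(-522307/1781845) + 4512782/181355 = 1792799452141/1781845 + 4512782/181355 = 65028237144214769/64629299995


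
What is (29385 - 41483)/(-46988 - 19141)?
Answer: 12098/66129 ≈ 0.18295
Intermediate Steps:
(29385 - 41483)/(-46988 - 19141) = -12098/(-66129) = -12098*(-1/66129) = 12098/66129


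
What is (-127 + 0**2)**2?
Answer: 16129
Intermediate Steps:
(-127 + 0**2)**2 = (-127 + 0)**2 = (-127)**2 = 16129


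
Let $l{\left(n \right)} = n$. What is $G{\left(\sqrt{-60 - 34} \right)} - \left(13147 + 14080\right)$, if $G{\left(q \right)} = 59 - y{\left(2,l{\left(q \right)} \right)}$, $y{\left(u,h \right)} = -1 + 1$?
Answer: $-27168$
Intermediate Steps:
$y{\left(u,h \right)} = 0$
$G{\left(q \right)} = 59$ ($G{\left(q \right)} = 59 - 0 = 59 + 0 = 59$)
$G{\left(\sqrt{-60 - 34} \right)} - \left(13147 + 14080\right) = 59 - \left(13147 + 14080\right) = 59 - 27227 = -27168$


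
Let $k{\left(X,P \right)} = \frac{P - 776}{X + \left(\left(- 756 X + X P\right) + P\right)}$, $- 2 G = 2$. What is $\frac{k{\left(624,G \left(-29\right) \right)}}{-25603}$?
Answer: $- \frac{747}{11598030985} \approx -6.4407 \cdot 10^{-8}$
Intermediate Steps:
$G = -1$ ($G = \left(- \frac{1}{2}\right) 2 = -1$)
$k{\left(X,P \right)} = \frac{-776 + P}{P - 755 X + P X}$ ($k{\left(X,P \right)} = \frac{-776 + P}{X + \left(\left(- 756 X + P X\right) + P\right)} = \frac{-776 + P}{X + \left(P - 756 X + P X\right)} = \frac{-776 + P}{P - 755 X + P X}$)
$\frac{k{\left(624,G \left(-29\right) \right)}}{-25603} = \frac{\frac{1}{\left(-1\right) \left(-29\right) - 471120 + \left(-1\right) \left(-29\right) 624} \left(-776 - -29\right)}{-25603} = \frac{-776 + 29}{29 - 471120 + 29 \cdot 624} \left(- \frac{1}{25603}\right) = \frac{1}{29 - 471120 + 18096} \left(-747\right) \left(- \frac{1}{25603}\right) = \frac{1}{-452995} \left(-747\right) \left(- \frac{1}{25603}\right) = \left(- \frac{1}{452995}\right) \left(-747\right) \left(- \frac{1}{25603}\right) = \frac{747}{452995} \left(- \frac{1}{25603}\right) = - \frac{747}{11598030985}$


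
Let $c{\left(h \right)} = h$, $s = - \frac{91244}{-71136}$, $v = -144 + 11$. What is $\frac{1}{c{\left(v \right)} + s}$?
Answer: $- \frac{17784}{2342461} \approx -0.007592$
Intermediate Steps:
$v = -133$
$s = \frac{22811}{17784}$ ($s = \left(-91244\right) \left(- \frac{1}{71136}\right) = \frac{22811}{17784} \approx 1.2827$)
$\frac{1}{c{\left(v \right)} + s} = \frac{1}{-133 + \frac{22811}{17784}} = \frac{1}{- \frac{2342461}{17784}} = - \frac{17784}{2342461}$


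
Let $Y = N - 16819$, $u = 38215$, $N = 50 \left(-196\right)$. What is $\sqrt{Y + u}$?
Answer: $2 \sqrt{2899} \approx 107.68$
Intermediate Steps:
$N = -9800$
$Y = -26619$ ($Y = -9800 - 16819 = -26619$)
$\sqrt{Y + u} = \sqrt{-26619 + 38215} = \sqrt{11596} = 2 \sqrt{2899}$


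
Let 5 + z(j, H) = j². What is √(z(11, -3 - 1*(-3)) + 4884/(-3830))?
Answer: √420721670/1915 ≈ 10.711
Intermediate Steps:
z(j, H) = -5 + j²
√(z(11, -3 - 1*(-3)) + 4884/(-3830)) = √((-5 + 11²) + 4884/(-3830)) = √((-5 + 121) + 4884*(-1/3830)) = √(116 - 2442/1915) = √(219698/1915) = √420721670/1915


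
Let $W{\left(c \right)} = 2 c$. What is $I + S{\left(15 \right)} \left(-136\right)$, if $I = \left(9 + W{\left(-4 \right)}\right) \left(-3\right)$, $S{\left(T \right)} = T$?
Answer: $-2043$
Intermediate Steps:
$I = -3$ ($I = \left(9 + 2 \left(-4\right)\right) \left(-3\right) = \left(9 - 8\right) \left(-3\right) = 1 \left(-3\right) = -3$)
$I + S{\left(15 \right)} \left(-136\right) = -3 + 15 \left(-136\right) = -3 - 2040 = -2043$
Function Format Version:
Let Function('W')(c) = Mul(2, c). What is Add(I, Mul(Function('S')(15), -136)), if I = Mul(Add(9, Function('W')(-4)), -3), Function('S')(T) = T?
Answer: -2043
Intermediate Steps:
I = -3 (I = Mul(Add(9, Mul(2, -4)), -3) = Mul(Add(9, -8), -3) = Mul(1, -3) = -3)
Add(I, Mul(Function('S')(15), -136)) = Add(-3, Mul(15, -136)) = Add(-3, -2040) = -2043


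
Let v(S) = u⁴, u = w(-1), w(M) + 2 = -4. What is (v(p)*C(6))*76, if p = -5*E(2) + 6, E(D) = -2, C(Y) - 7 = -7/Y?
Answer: 574560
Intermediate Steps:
w(M) = -6 (w(M) = -2 - 4 = -6)
C(Y) = 7 - 7/Y
u = -6
p = 16 (p = -5*(-2) + 6 = 10 + 6 = 16)
v(S) = 1296 (v(S) = (-6)⁴ = 1296)
(v(p)*C(6))*76 = (1296*(7 - 7/6))*76 = (1296*(35/6))*76 = 7560*76 = 574560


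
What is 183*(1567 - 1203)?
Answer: 66612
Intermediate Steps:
183*(1567 - 1203) = 183*364 = 66612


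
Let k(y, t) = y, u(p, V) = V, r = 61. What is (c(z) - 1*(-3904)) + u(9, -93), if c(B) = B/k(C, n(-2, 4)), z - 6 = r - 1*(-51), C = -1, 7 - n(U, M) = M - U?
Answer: 3693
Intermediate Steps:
n(U, M) = 7 + U - M (n(U, M) = 7 - (M - U) = 7 + (U - M) = 7 + U - M)
z = 118 (z = 6 + (61 - 1*(-51)) = 6 + (61 + 51) = 6 + 112 = 118)
c(B) = -B (c(B) = B/(-1) = B*(-1) = -B)
(c(z) - 1*(-3904)) + u(9, -93) = (-1*118 - 1*(-3904)) - 93 = (-118 + 3904) - 93 = 3786 - 93 = 3693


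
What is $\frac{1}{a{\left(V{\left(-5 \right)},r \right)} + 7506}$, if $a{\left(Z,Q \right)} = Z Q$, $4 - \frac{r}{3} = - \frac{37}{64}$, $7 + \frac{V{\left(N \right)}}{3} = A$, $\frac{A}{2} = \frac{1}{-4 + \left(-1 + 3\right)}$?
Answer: $\frac{8}{57411} \approx 0.00013935$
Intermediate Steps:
$A = -1$ ($A = \frac{2}{-4 + \left(-1 + 3\right)} = \frac{2}{-4 + 2} = \frac{2}{-2} = 2 \left(- \frac{1}{2}\right) = -1$)
$V{\left(N \right)} = -24$ ($V{\left(N \right)} = -21 + 3 \left(-1\right) = -21 - 3 = -24$)
$r = \frac{879}{64}$ ($r = 12 - 3 \left(- \frac{37}{64}\right) = 12 - 3 \left(\left(-37\right) \frac{1}{64}\right) = 12 - - \frac{111}{64} = 12 + \frac{111}{64} = \frac{879}{64} \approx 13.734$)
$a{\left(Z,Q \right)} = Q Z$
$\frac{1}{a{\left(V{\left(-5 \right)},r \right)} + 7506} = \frac{1}{\frac{879}{64} \left(-24\right) + 7506} = \frac{1}{- \frac{2637}{8} + 7506} = \frac{1}{\frac{57411}{8}} = \frac{8}{57411}$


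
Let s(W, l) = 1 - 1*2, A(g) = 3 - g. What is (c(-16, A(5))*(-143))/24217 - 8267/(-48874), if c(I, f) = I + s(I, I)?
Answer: 45573519/169083094 ≈ 0.26953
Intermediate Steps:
s(W, l) = -1 (s(W, l) = 1 - 2 = -1)
c(I, f) = -1 + I (c(I, f) = I - 1 = -1 + I)
(c(-16, A(5))*(-143))/24217 - 8267/(-48874) = ((-1 - 16)*(-143))/24217 - 8267/(-48874) = -17*(-143)*(1/24217) - 8267*(-1/48874) = 2431*(1/24217) + 1181/6982 = 2431/24217 + 1181/6982 = 45573519/169083094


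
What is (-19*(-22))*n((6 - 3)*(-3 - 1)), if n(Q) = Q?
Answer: -5016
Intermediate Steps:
(-19*(-22))*n((6 - 3)*(-3 - 1)) = (-19*(-22))*((6 - 3)*(-3 - 1)) = 418*(3*(-4)) = 418*(-12) = -5016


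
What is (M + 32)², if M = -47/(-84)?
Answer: 7480225/7056 ≈ 1060.1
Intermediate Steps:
M = 47/84 (M = -47*(-1/84) = 47/84 ≈ 0.55952)
(M + 32)² = (47/84 + 32)² = (2735/84)² = 7480225/7056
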